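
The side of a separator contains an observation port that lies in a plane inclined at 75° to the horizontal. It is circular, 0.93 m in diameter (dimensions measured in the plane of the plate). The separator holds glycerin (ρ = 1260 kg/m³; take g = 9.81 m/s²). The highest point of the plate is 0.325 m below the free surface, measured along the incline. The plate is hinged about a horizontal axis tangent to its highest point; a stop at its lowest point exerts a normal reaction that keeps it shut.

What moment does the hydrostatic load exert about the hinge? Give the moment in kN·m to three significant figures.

M ≈ 3.42 kN·m

γ = ρg = 1260 × 9.81 / 1000 = 12.3606 kN/m³.
Let θ = 75° be the plate's angle to the horizontal; measure y along the incline from where the plane meets the free surface. Vertical depth h = y·sinθ with sinθ = 0.965926.
The centroid is at the centre, 0.465 m below the top of the plate, so y_c = 0.325 + 0.465 = 0.79 m and h_c = 0.79 × 0.965926 = 0.763082 m.
A = π(0.465)² = 0.679291 m².
Resultant F = γ·h_c·A = 12.3606 × 0.763082 × 0.679291 = 6.40718 kN.
I_c = πr⁴/4 = π × 0.465⁴/4 = 0.0367199 m⁴.
Centre of pressure: y_p = y_c + I_c/(y_c·A) = 0.79 + 0.0367199/(0.79 × 0.679291) = 0.79 + 0.0684256 = 0.858426 m along the plane.
The resultant acts 0.465 + 0.0684256 = 0.533426 m (along the plate) below the hinge at the top edge, so the moment about the hinge is M = F × 0.533426 = 6.40718 × 0.533426 = 3.41776 kN·m.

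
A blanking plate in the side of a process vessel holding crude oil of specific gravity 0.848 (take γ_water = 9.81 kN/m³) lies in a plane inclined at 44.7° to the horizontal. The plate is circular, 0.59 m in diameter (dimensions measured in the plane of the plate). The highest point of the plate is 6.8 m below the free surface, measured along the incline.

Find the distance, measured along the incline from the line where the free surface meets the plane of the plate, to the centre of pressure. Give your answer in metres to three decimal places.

y_p = 7.098 m

γ = 0.848 × 9.81 = 8.31888 kN/m³.
Let θ = 44.7° be the plate's angle to the horizontal; measure y along the incline from where the plane meets the free surface. Vertical depth h = y·sinθ with sinθ = 0.703395.
The centroid is at the centre, 0.295 m below the top of the plate, so y_c = 6.8 + 0.295 = 7.095 m and h_c = 7.095 × 0.703395 = 4.99059 m.
A = π(0.295)² = 0.273397 m².
Resultant F = γ·h_c·A = 8.31888 × 4.99059 × 0.273397 = 11.3504 kN.
I_c = πr⁴/4 = π × 0.295⁴/4 = 0.0059481 m⁴.
Centre of pressure: y_p = y_c + I_c/(y_c·A) = 7.095 + 0.0059481/(7.095 × 0.273397) = 7.095 + 0.00306642 = 7.09807 m along the plane.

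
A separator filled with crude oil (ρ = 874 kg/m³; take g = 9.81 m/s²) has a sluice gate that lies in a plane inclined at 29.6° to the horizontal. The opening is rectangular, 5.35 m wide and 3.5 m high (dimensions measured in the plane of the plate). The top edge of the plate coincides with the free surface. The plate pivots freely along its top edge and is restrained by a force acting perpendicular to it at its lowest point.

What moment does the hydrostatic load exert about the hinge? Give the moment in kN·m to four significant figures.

γ = ρg = 874 × 9.81 / 1000 = 8.57394 kN/m³.
Let θ = 29.6° be the plate's angle to the horizontal; measure y along the incline from where the plane meets the free surface. Vertical depth h = y·sinθ with sinθ = 0.493942.
The centroid lies 3.5/2 = 1.75 m below the top edge, so y_c = 1.75 m and h_c = 1.75 × 0.493942 = 0.864398 m.
A = 5.35 × 3.5 = 18.725 m².
Resultant F = γ·h_c·A = 8.57394 × 0.864398 × 18.725 = 138.777 kN.
I_c = b·h³/12 = 5.35 × 3.5³/12 = 19.1151 m⁴.
Centre of pressure: y_p = y_c + I_c/(y_c·A) = 1.75 + 19.1151/(1.75 × 18.725) = 1.75 + 0.583333 = 2.33333 m along the plane.
The resultant acts 1.75 + 0.583333 = 2.33333 m (along the plate) below the hinge at the top edge, so the moment about the hinge is M = F × 2.33333 = 138.777 × 2.33333 = 323.813 kN·m.

M ≈ 323.8 kN·m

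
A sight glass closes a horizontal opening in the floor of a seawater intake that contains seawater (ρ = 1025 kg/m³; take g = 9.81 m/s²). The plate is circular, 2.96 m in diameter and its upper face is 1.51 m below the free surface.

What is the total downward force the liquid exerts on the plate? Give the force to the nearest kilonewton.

γ = ρg = 1025 × 9.81 / 1000 = 10.05525 kN/m³.
The plate is horizontal, so pressure is uniform at p = γ·h = 10.05525 × 1.51 = 15.1834 kN/m².
A = π(1.48)² = 6.88134 m².
F = p·A = 15.1834 × 6.88134 = 104.482 kN.

F ≈ 104 kN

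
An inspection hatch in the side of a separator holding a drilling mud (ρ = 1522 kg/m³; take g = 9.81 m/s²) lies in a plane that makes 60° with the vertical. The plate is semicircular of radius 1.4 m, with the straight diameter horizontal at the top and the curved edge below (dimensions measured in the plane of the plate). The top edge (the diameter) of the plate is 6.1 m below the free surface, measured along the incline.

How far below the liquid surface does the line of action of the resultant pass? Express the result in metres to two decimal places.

h_p = 3.36 m

γ = ρg = 1522 × 9.81 / 1000 = 14.93082 kN/m³.
The plate makes 60° with the vertical, i.e. θ = 90° − 60° = 30° to the horizontal. Measuring y along the incline from the free-surface line, vertical depth h = y·sinθ with sinθ = 0.500000.
The centroid of a semicircle lies 4r/(3π) = 0.594178 m from the diameter, here below the top edge, so y_c = 6.1 + 0.594178 = 6.69418 m and h_c = 6.69418 × 0.500000 = 3.34709 m.
A = πr²/2 = π × 1.4²/2 = 3.07876 m².
Resultant F = γ·h_c·A = 14.93082 × 3.34709 × 3.07876 = 153.86 kN.
I_c = (π/8 − 8/(9π))·r⁴ = 0.109757 × 1.4⁴ = 0.421642 m⁴.
Centre of pressure: y_p = y_c + I_c/(y_c·A) = 6.69418 + 0.421642/(6.69418 × 3.07876) = 6.69418 + 0.0204584 = 6.71464 m along the plane.
Vertically, h_p = y_p·sinθ = 6.71464 × 0.500000 = 3.35732 m.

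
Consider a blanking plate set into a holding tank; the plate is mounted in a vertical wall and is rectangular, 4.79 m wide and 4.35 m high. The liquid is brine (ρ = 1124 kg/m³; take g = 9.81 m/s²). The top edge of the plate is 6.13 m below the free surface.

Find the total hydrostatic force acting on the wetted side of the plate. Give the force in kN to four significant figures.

γ = ρg = 1124 × 9.81 / 1000 = 11.02644 kN/m³.
The centroid lies 4.35/2 = 2.175 m below the top edge, so the centroid depth is h_c = 6.13 + 2.175 = 8.305 m.
A = 4.79 × 4.35 = 20.8365 m².
Resultant F = γ·h_c·A = 11.02644 × 8.305 × 20.8365 = 1908.09 kN.

F ≈ 1908 kN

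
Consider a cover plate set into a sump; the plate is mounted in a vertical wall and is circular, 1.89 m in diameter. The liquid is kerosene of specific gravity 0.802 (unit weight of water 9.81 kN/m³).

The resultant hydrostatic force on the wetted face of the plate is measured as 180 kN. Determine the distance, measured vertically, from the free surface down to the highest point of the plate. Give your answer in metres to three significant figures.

γ = 0.802 × 9.81 = 7.86762 kN/m³.
A = π(0.945)² = 2.80552 m².
From F = γ·h_c·A, the centroid depth is h_c = 180/(7.86762 × 2.80552) = 8.15485 m.
The centroid is at the centre, 0.945 m below the top of the plate, so the highest point sits at h_top = 8.15485 − 0.945 = 7.20985 m below the surface.

d_top ≈ 7.21 m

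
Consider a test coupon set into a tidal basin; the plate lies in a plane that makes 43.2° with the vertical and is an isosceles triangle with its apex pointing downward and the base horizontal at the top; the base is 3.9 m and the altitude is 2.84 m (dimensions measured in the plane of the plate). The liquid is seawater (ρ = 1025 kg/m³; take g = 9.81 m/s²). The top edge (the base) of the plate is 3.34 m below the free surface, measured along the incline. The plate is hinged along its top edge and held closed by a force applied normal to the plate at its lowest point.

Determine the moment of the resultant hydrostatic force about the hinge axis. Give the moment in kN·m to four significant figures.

γ = ρg = 1025 × 9.81 / 1000 = 10.05525 kN/m³.
The plate makes 43.2° with the vertical, i.e. θ = 90° − 43.2° = 46.8° to the horizontal. Measuring y along the incline from the free-surface line, vertical depth h = y·sinθ with sinθ = 0.728969.
With the apex down, the centroid sits h/3 = 2.84/3 = 0.946667 m below the base (the top edge), so y_c = 3.34 + 0.946667 = 4.28667 m and h_c = 4.28667 × 0.728969 = 3.12485 m.
A = ½ × 3.9 × 2.84 = 5.538 m².
Resultant F = γ·h_c·A = 10.05525 × 3.12485 × 5.538 = 174.01 kN.
I_c = b·h³/36 = 3.9 × 2.84³/36 = 2.48152 m⁴.
Centre of pressure: y_p = y_c + I_c/(y_c·A) = 4.28667 + 2.48152/(4.28667 × 5.538) = 4.28667 + 0.104531 = 4.3912 m along the plane.
The resultant acts 0.946667 + 0.104531 = 1.0512 m (along the plate) below the hinge at the top edge, so the moment about the hinge is M = F × 1.0512 = 174.01 × 1.0512 = 182.919 kN·m.

M ≈ 182.9 kN·m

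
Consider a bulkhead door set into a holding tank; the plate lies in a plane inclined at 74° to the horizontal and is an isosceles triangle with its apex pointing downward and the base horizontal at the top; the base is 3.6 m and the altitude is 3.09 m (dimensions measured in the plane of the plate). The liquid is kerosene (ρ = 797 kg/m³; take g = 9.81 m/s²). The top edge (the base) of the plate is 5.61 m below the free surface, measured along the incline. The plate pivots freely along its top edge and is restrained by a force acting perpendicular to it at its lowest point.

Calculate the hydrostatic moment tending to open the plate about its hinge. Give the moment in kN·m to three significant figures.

γ = ρg = 797 × 9.81 / 1000 = 7.81857 kN/m³.
Let θ = 74° be the plate's angle to the horizontal; measure y along the incline from where the plane meets the free surface. Vertical depth h = y·sinθ with sinθ = 0.961262.
With the apex down, the centroid sits h/3 = 3.09/3 = 1.03 m below the base (the top edge), so y_c = 5.61 + 1.03 = 6.64 m and h_c = 6.64 × 0.961262 = 6.38278 m.
A = ½ × 3.6 × 3.09 = 5.562 m².
Resultant F = γ·h_c·A = 7.81857 × 6.38278 × 5.562 = 277.567 kN.
I_c = b·h³/36 = 3.6 × 3.09³/36 = 2.95036 m⁴.
Centre of pressure: y_p = y_c + I_c/(y_c·A) = 6.64 + 2.95036/(6.64 × 5.562) = 6.64 + 0.079887 = 6.71989 m along the plane.
The resultant acts 1.03 + 0.079887 = 1.10989 m (along the plate) below the hinge at the top edge, so the moment about the hinge is M = F × 1.10989 = 277.567 × 1.10989 = 308.069 kN·m.

M ≈ 308 kN·m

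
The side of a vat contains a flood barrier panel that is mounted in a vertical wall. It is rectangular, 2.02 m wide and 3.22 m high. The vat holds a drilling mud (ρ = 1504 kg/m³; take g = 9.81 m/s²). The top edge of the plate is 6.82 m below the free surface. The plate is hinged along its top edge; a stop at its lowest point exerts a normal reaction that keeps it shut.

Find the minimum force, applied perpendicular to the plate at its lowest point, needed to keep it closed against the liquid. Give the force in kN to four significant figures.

γ = ρg = 1504 × 9.81 / 1000 = 14.75424 kN/m³.
The centroid lies 3.22/2 = 1.61 m below the top edge, so the centroid depth is h_c = 6.82 + 1.61 = 8.43 m.
A = 2.02 × 3.22 = 6.5044 m².
Resultant F = γ·h_c·A = 14.75424 × 8.43 × 6.5044 = 809.006 kN.
I_c = b·h³/12 = 2.02 × 3.22³/12 = 5.62002 m⁴.
Centre of pressure: y_p = y_c + I_c/(y_c·A) = 8.43 + 5.62002/(8.43 × 6.5044) = 8.43 + 0.102495 = 8.53249 m along the plane.
The resultant acts 1.61 + 0.102495 = 1.7125 m (along the plate) below the hinge at the top edge, so the moment about the hinge is M = F × 1.7125 = 809.006 × 1.7125 = 1385.42 kN·m.
A normal force at the bottom, 3.22 m from the hinge, must supply this moment: P = 1385.42/3.22 = 430.255 kN.

P ≈ 430.3 kN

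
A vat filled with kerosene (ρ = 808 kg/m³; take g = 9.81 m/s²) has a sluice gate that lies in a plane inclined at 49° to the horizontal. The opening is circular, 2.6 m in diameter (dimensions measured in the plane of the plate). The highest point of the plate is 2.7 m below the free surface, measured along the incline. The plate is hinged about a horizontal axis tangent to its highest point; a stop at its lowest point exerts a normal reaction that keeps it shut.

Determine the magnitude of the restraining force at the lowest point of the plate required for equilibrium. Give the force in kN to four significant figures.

γ = ρg = 808 × 9.81 / 1000 = 7.92648 kN/m³.
Let θ = 49° be the plate's angle to the horizontal; measure y along the incline from where the plane meets the free surface. Vertical depth h = y·sinθ with sinθ = 0.754710.
The centroid is at the centre, 1.3 m below the top of the plate, so y_c = 2.7 + 1.3 = 4 m and h_c = 4 × 0.754710 = 3.01884 m.
A = π(1.3)² = 5.30929 m².
Resultant F = γ·h_c·A = 7.92648 × 3.01884 × 5.30929 = 127.045 kN.
I_c = πr⁴/4 = π × 1.3⁴/4 = 2.24318 m⁴.
Centre of pressure: y_p = y_c + I_c/(y_c·A) = 4 + 2.24318/(4 × 5.30929) = 4 + 0.105625 = 4.10562 m along the plane.
The resultant acts 1.3 + 0.105625 = 1.40563 m (along the plate) below the hinge at the top edge, so the moment about the hinge is M = F × 1.40563 = 127.045 × 1.40563 = 178.578 kN·m.
A normal force at the bottom, 2.6 m from the hinge, must supply this moment: P = 178.578/2.6 = 68.6838 kN.

P ≈ 68.68 kN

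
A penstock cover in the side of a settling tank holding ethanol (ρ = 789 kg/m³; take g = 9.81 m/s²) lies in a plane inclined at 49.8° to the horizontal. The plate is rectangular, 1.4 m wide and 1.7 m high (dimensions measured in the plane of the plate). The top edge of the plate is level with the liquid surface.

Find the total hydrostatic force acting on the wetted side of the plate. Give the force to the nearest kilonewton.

γ = ρg = 789 × 9.81 / 1000 = 7.74009 kN/m³.
Let θ = 49.8° be the plate's angle to the horizontal; measure y along the incline from where the plane meets the free surface. Vertical depth h = y·sinθ with sinθ = 0.763796.
The centroid lies 1.7/2 = 0.85 m below the top edge, so y_c = 0.85 m and h_c = 0.85 × 0.763796 = 0.649227 m.
A = 1.4 × 1.7 = 2.38 m².
Resultant F = γ·h_c·A = 7.74009 × 0.649227 × 2.38 = 11.9597 kN.

F ≈ 12 kN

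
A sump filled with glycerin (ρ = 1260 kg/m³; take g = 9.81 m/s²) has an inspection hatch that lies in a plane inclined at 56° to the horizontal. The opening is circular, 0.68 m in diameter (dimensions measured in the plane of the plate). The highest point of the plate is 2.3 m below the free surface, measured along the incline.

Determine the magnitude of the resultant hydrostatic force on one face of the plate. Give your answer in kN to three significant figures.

F ≈ 9.82 kN

γ = ρg = 1260 × 9.81 / 1000 = 12.3606 kN/m³.
Let θ = 56° be the plate's angle to the horizontal; measure y along the incline from where the plane meets the free surface. Vertical depth h = y·sinθ with sinθ = 0.829038.
The centroid is at the centre, 0.34 m below the top of the plate, so y_c = 2.3 + 0.34 = 2.64 m and h_c = 2.64 × 0.829038 = 2.18866 m.
A = π(0.34)² = 0.363168 m².
Resultant F = γ·h_c·A = 12.3606 × 2.18866 × 0.363168 = 9.82484 kN.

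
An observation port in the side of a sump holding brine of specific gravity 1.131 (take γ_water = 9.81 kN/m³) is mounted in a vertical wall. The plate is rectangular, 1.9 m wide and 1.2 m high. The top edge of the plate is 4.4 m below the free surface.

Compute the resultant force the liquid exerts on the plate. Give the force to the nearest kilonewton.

γ = 1.131 × 9.81 = 11.09511 kN/m³.
The centroid lies 1.2/2 = 0.6 m below the top edge, so the centroid depth is h_c = 4.4 + 0.6 = 5 m.
A = 1.9 × 1.2 = 2.28 m².
Resultant F = γ·h_c·A = 11.09511 × 5 × 2.28 = 126.484 kN.

F ≈ 126 kN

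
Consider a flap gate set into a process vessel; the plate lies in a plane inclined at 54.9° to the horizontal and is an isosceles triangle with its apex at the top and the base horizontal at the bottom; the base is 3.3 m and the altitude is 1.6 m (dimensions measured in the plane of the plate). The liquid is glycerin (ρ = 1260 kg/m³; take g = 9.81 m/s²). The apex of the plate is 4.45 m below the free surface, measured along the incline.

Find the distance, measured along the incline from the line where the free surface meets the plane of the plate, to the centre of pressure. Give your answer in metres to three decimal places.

y_p = 5.542 m

γ = ρg = 1260 × 9.81 / 1000 = 12.3606 kN/m³.
Let θ = 54.9° be the plate's angle to the horizontal; measure y along the incline from where the plane meets the free surface. Vertical depth h = y·sinθ with sinθ = 0.818150.
With the apex up, the centroid sits 2h/3 = 2 × 1.6/3 = 1.06667 m below the apex, so y_c = 4.45 + 1.06667 = 5.51667 m and h_c = 5.51667 × 0.818150 = 4.51346 m.
A = ½ × 3.3 × 1.6 = 2.64 m².
Resultant F = γ·h_c·A = 12.3606 × 4.51346 × 2.64 = 147.283 kN.
I_c = b·h³/36 = 3.3 × 1.6³/36 = 0.375467 m⁴.
Centre of pressure: y_p = y_c + I_c/(y_c·A) = 5.51667 + 0.375467/(5.51667 × 2.64) = 5.51667 + 0.0257805 = 5.54245 m along the plane.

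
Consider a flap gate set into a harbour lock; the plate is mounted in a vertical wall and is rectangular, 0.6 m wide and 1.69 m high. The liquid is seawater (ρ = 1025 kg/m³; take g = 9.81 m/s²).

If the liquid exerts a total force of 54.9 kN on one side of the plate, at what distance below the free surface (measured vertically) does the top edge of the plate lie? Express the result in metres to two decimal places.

d_top ≈ 4.54 m

γ = ρg = 1025 × 9.81 / 1000 = 10.05525 kN/m³.
A = 0.6 × 1.69 = 1.014 m².
From F = γ·h_c·A, the centroid depth is h_c = 54.9/(10.05525 × 1.014) = 5.38445 m.
The centroid lies 1.69/2 = 0.845 m below the top edge, so the top edge sits at h_top = 5.38445 − 0.845 = 4.53945 m below the surface.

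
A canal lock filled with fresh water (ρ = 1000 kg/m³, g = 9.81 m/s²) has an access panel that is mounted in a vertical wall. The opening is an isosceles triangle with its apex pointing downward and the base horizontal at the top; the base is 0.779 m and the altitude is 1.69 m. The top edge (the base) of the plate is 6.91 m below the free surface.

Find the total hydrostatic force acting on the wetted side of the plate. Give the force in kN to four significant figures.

F ≈ 48.26 kN

γ = ρg = 1000 × 9.81 = 9810 N/m³ = 9.81 kN/m³.
With the apex down, the centroid sits h/3 = 1.69/3 = 0.563333 m below the base (the top edge), so the centroid depth is h_c = 6.91 + 0.563333 = 7.47333 m.
A = ½ × 0.779 × 1.69 = 0.658255 m².
Resultant F = γ·h_c·A = 9.81 × 7.47333 × 0.658255 = 48.2589 kN.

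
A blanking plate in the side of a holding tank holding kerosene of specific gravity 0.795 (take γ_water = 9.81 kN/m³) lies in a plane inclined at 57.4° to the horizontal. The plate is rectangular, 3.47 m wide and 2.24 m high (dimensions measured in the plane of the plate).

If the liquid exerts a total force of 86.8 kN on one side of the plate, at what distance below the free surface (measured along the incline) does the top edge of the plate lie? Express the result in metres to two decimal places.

γ = 0.795 × 9.81 = 7.79895 kN/m³.
A = 3.47 × 2.24 = 7.7728 m².
From F = γ·h_c·A, the centroid depth is h_c = 86.8/(7.79895 × 7.7728) = 1.43188 m.
Let θ = 57.4° be the plate's angle to the horizontal; measure y along the incline from where the plane meets the free surface. Vertical depth h = y·sinθ with sinθ = 0.842452.
Along the incline, y_c = h_c/sinθ = 1.43188/0.842452 = 1.69966 m.
The centroid lies 2.24/2 = 1.12 m below the top edge, so the top edge sits at y_top = 1.69966 − 1.12 = 0.57966 m along the incline.

y_top ≈ 0.58 m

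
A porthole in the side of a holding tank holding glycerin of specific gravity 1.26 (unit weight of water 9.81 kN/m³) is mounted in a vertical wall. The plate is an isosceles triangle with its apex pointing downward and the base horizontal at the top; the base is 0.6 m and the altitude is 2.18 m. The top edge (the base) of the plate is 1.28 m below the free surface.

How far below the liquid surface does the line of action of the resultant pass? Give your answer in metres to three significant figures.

h_p = 2.14 m

γ = 1.26 × 9.81 = 12.3606 kN/m³.
With the apex down, the centroid sits h/3 = 2.18/3 = 0.726667 m below the base (the top edge), so the centroid depth is h_c = 1.28 + 0.726667 = 2.00667 m.
A = ½ × 0.6 × 2.18 = 0.654 m².
Resultant F = γ·h_c·A = 12.3606 × 2.00667 × 0.654 = 16.2216 kN.
I_c = b·h³/36 = 0.6 × 2.18³/36 = 0.172671 m⁴.
Centre of pressure: y_p = y_c + I_c/(y_c·A) = 2.00667 + 0.172671/(2.00667 × 0.654) = 2.00667 + 0.131573 = 2.13824 m along the plane.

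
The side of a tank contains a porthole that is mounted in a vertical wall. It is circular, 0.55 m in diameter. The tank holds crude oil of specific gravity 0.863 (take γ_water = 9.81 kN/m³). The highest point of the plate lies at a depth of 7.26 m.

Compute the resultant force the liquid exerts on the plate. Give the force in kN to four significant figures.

γ = 0.863 × 9.81 = 8.46603 kN/m³.
The centroid is at the centre, 0.275 m below the top of the plate, so the centroid depth is h_c = 7.26 + 0.275 = 7.535 m.
A = π(0.275)² = 0.237583 m².
Resultant F = γ·h_c·A = 8.46603 × 7.535 × 0.237583 = 15.1558 kN.

F ≈ 15.16 kN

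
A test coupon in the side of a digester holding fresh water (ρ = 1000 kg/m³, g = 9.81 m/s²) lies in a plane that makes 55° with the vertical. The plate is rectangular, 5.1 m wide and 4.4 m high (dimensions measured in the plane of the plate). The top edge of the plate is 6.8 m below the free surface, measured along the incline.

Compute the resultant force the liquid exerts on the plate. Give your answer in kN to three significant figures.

γ = ρg = 1000 × 9.81 = 9810 N/m³ = 9.81 kN/m³.
The plate makes 55° with the vertical, i.e. θ = 90° − 55° = 35° to the horizontal. Measuring y along the incline from the free-surface line, vertical depth h = y·sinθ with sinθ = 0.573576.
The centroid lies 4.4/2 = 2.2 m below the top edge, so y_c = 6.8 + 2.2 = 9 m and h_c = 9 × 0.573576 = 5.16218 m.
A = 5.1 × 4.4 = 22.44 m².
Resultant F = γ·h_c·A = 9.81 × 5.16218 × 22.44 = 1136.38 kN.

F ≈ 1140 kN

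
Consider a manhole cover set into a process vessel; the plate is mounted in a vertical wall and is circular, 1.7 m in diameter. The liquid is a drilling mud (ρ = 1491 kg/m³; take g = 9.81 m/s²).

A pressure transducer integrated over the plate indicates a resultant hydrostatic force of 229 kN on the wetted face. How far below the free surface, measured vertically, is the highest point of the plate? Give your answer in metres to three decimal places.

d_top ≈ 6.048 m

γ = ρg = 1491 × 9.81 / 1000 = 14.62671 kN/m³.
A = π(0.85)² = 2.2698 m².
From F = γ·h_c·A, the centroid depth is h_c = 229/(14.62671 × 2.2698) = 6.89765 m.
The centroid is at the centre, 0.85 m below the top of the plate, so the highest point sits at h_top = 6.89765 − 0.85 = 6.04765 m below the surface.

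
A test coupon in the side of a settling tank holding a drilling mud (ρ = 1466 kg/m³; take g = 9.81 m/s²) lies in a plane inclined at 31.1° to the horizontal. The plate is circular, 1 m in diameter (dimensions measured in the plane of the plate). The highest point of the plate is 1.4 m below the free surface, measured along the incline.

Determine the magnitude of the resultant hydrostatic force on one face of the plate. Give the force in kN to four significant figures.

F ≈ 11.09 kN

γ = ρg = 1466 × 9.81 / 1000 = 14.38146 kN/m³.
Let θ = 31.1° be the plate's angle to the horizontal; measure y along the incline from where the plane meets the free surface. Vertical depth h = y·sinθ with sinθ = 0.516533.
The centroid is at the centre, 0.5 m below the top of the plate, so y_c = 1.4 + 0.5 = 1.9 m and h_c = 1.9 × 0.516533 = 0.981413 m.
A = π(0.5)² = 0.785398 m².
Resultant F = γ·h_c·A = 14.38146 × 0.981413 × 0.785398 = 11.0852 kN.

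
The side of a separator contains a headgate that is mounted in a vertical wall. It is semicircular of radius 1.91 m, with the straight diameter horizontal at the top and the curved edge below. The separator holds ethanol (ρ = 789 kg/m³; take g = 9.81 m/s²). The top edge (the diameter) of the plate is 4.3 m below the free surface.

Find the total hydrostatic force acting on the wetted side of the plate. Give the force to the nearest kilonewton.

F ≈ 227 kN

γ = ρg = 789 × 9.81 / 1000 = 7.74009 kN/m³.
The centroid of a semicircle lies 4r/(3π) = 0.810629 m from the diameter, here below the top edge, so the centroid depth is h_c = 4.3 + 0.810629 = 5.11063 m.
A = πr²/2 = π × 1.91²/2 = 5.73042 m².
Resultant F = γ·h_c·A = 7.74009 × 5.11063 × 5.73042 = 226.677 kN.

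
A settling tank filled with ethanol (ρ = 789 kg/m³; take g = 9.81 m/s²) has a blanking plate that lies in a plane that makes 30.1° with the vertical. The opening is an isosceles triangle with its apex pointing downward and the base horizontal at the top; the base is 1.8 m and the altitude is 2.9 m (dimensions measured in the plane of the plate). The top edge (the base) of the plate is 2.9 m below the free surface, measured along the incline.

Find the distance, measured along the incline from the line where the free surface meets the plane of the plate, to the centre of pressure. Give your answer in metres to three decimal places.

γ = ρg = 789 × 9.81 / 1000 = 7.74009 kN/m³.
The plate makes 30.1° with the vertical, i.e. θ = 90° − 30.1° = 59.9° to the horizontal. Measuring y along the incline from the free-surface line, vertical depth h = y·sinθ with sinθ = 0.865151.
With the apex down, the centroid sits h/3 = 2.9/3 = 0.966667 m below the base (the top edge), so y_c = 2.9 + 0.966667 = 3.86667 m and h_c = 3.86667 × 0.865151 = 3.34525 m.
A = ½ × 1.8 × 2.9 = 2.61 m².
Resultant F = γ·h_c·A = 7.74009 × 3.34525 × 2.61 = 67.5795 kN.
I_c = b·h³/36 = 1.8 × 2.9³/36 = 1.21945 m⁴.
Centre of pressure: y_p = y_c + I_c/(y_c·A) = 3.86667 + 1.21945/(3.86667 × 2.61) = 3.86667 + 0.120833 = 3.9875 m along the plane.

y_p = 3.988 m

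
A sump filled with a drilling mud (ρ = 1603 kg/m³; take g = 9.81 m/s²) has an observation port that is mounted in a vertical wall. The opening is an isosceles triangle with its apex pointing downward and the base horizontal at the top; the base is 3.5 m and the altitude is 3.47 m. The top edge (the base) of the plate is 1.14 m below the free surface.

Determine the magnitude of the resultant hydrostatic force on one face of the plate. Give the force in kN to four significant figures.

γ = ρg = 1603 × 9.81 / 1000 = 15.72543 kN/m³.
With the apex down, the centroid sits h/3 = 3.47/3 = 1.15667 m below the base (the top edge), so the centroid depth is h_c = 1.14 + 1.15667 = 2.29667 m.
A = ½ × 3.5 × 3.47 = 6.0725 m².
Resultant F = γ·h_c·A = 15.72543 × 2.29667 × 6.0725 = 219.315 kN.

F ≈ 219.3 kN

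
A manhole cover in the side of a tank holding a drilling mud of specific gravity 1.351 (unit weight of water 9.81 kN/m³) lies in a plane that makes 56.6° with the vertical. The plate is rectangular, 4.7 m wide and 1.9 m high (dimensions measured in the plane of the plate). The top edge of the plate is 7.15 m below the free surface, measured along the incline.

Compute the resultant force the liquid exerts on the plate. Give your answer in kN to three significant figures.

F ≈ 528 kN

γ = 1.351 × 9.81 = 13.25331 kN/m³.
The plate makes 56.6° with the vertical, i.e. θ = 90° − 56.6° = 33.4° to the horizontal. Measuring y along the incline from the free-surface line, vertical depth h = y·sinθ with sinθ = 0.550481.
The centroid lies 1.9/2 = 0.95 m below the top edge, so y_c = 7.15 + 0.95 = 8.1 m and h_c = 8.1 × 0.550481 = 4.4589 m.
A = 4.7 × 1.9 = 8.93 m².
Resultant F = γ·h_c·A = 13.25331 × 4.4589 × 8.93 = 527.72 kN.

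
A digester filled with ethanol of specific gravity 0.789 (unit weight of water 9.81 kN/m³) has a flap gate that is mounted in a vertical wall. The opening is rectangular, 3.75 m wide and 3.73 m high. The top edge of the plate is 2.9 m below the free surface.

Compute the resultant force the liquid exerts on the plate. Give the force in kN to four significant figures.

γ = 0.789 × 9.81 = 7.74009 kN/m³.
The centroid lies 3.73/2 = 1.865 m below the top edge, so the centroid depth is h_c = 2.9 + 1.865 = 4.765 m.
A = 3.75 × 3.73 = 13.9875 m².
Resultant F = γ·h_c·A = 7.74009 × 4.765 × 13.9875 = 515.88 kN.

F ≈ 515.9 kN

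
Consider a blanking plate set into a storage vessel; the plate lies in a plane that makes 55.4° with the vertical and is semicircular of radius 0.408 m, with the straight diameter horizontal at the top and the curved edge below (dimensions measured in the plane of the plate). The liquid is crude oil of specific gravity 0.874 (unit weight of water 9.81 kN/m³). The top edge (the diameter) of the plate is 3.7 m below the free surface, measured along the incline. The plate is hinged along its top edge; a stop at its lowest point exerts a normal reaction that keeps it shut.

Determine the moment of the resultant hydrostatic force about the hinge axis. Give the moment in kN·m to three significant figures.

γ = 0.874 × 9.81 = 8.57394 kN/m³.
The plate makes 55.4° with the vertical, i.e. θ = 90° − 55.4° = 34.6° to the horizontal. Measuring y along the incline from the free-surface line, vertical depth h = y·sinθ with sinθ = 0.567844.
The centroid of a semicircle lies 4r/(3π) = 0.173161 m from the diameter, here below the top edge, so y_c = 3.7 + 0.173161 = 3.87316 m and h_c = 3.87316 × 0.567844 = 2.19935 m.
A = πr²/2 = π × 0.408²/2 = 0.261481 m².
Resultant F = γ·h_c·A = 8.57394 × 2.19935 × 0.261481 = 4.93077 kN.
I_c = (π/8 − 8/(9π))·r⁴ = 0.109757 × 0.408⁴ = 0.0030414 m⁴.
Centre of pressure: y_p = y_c + I_c/(y_c·A) = 3.87316 + 0.0030414/(3.87316 × 0.261481) = 3.87316 + 0.00300309 = 3.87616 m along the plane.
The resultant acts 0.173161 + 0.00300309 = 0.176164 m (along the plate) below the hinge at the top edge, so the moment about the hinge is M = F × 0.176164 = 4.93077 × 0.176164 = 0.868624 kN·m.

M ≈ 0.869 kN·m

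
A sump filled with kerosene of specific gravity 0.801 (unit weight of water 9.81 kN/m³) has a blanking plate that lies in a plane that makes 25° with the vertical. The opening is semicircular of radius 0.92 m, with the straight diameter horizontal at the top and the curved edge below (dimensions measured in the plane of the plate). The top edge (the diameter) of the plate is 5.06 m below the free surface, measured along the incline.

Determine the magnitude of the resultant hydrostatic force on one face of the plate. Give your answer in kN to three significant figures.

F ≈ 51.6 kN

γ = 0.801 × 9.81 = 7.85781 kN/m³.
The plate makes 25° with the vertical, i.e. θ = 90° − 25° = 65° to the horizontal. Measuring y along the incline from the free-surface line, vertical depth h = y·sinθ with sinθ = 0.906308.
The centroid of a semicircle lies 4r/(3π) = 0.39046 m from the diameter, here below the top edge, so y_c = 5.06 + 0.39046 = 5.45046 m and h_c = 5.45046 × 0.906308 = 4.9398 m.
A = πr²/2 = π × 0.92²/2 = 1.32952 m².
Resultant F = γ·h_c·A = 7.85781 × 4.9398 × 1.32952 = 51.6067 kN.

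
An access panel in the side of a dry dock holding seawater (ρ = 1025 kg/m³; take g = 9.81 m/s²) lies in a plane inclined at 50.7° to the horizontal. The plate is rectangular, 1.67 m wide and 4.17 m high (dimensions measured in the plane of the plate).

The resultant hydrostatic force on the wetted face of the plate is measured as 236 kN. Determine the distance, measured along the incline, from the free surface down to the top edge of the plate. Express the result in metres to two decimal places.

γ = ρg = 1025 × 9.81 / 1000 = 10.05525 kN/m³.
A = 1.67 × 4.17 = 6.9639 m².
From F = γ·h_c·A, the centroid depth is h_c = 236/(10.05525 × 6.9639) = 3.37028 m.
Let θ = 50.7° be the plate's angle to the horizontal; measure y along the incline from where the plane meets the free surface. Vertical depth h = y·sinθ with sinθ = 0.773840.
Along the incline, y_c = h_c/sinθ = 3.37028/0.773840 = 4.35527 m.
The centroid lies 4.17/2 = 2.085 m below the top edge, so the top edge sits at y_top = 4.35527 − 2.085 = 2.27027 m along the incline.

y_top ≈ 2.27 m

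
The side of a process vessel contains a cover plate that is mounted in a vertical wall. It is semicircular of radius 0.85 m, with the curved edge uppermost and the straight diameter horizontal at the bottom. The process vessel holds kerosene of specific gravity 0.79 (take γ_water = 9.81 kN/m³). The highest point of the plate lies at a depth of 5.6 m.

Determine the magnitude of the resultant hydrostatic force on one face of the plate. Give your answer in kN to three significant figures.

F ≈ 53.6 kN

γ = 0.79 × 9.81 = 7.7499 kN/m³.
The centroid lies 4r/(3π) = 0.360751 m above the diameter, so r − 4r/(3π) = 0.85 − 0.360751 = 0.489249 m below the topmost point, so the centroid depth is h_c = 5.6 + 0.489249 = 6.08925 m.
A = πr²/2 = π × 0.85²/2 = 1.1349 m².
Resultant F = γ·h_c·A = 7.7499 × 6.08925 × 1.1349 = 53.5572 kN.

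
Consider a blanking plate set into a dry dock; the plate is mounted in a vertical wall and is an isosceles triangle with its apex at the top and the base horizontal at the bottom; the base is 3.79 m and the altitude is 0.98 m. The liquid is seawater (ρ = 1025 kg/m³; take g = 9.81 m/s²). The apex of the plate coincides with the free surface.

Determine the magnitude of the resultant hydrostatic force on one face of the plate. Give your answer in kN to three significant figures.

γ = ρg = 1025 × 9.81 / 1000 = 10.05525 kN/m³.
With the apex up, the centroid sits 2h/3 = 2 × 0.98/3 = 0.653333 m below the apex, so the centroid depth is h_c = 0.653333 m.
A = ½ × 3.79 × 0.98 = 1.8571 m².
Resultant F = γ·h_c·A = 10.05525 × 0.653333 × 1.8571 = 12.2001 kN.

F ≈ 12.2 kN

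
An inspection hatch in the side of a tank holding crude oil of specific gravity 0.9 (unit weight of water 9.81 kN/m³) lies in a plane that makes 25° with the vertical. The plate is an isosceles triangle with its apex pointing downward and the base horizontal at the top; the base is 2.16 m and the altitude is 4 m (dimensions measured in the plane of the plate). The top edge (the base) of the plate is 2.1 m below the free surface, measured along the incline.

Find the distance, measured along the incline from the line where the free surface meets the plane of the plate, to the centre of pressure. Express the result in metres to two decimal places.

γ = 0.9 × 9.81 = 8.829 kN/m³.
The plate makes 25° with the vertical, i.e. θ = 90° − 25° = 65° to the horizontal. Measuring y along the incline from the free-surface line, vertical depth h = y·sinθ with sinθ = 0.906308.
With the apex down, the centroid sits h/3 = 4/3 = 1.33333 m below the base (the top edge), so y_c = 2.1 + 1.33333 = 3.43333 m and h_c = 3.43333 × 0.906308 = 3.11165 m.
A = ½ × 2.16 × 4 = 4.32 m².
Resultant F = γ·h_c·A = 8.829 × 3.11165 × 4.32 = 118.682 kN.
I_c = b·h³/36 = 2.16 × 4³/36 = 3.84 m⁴.
Centre of pressure: y_p = y_c + I_c/(y_c·A) = 3.43333 + 3.84/(3.43333 × 4.32) = 3.43333 + 0.2589 = 3.69223 m along the plane.

y_p = 3.69 m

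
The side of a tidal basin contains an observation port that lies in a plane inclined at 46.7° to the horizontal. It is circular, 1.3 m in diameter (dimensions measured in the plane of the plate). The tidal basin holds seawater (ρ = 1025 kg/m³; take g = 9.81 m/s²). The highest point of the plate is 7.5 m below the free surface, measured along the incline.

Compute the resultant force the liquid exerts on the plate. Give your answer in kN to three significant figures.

F ≈ 79.2 kN

γ = ρg = 1025 × 9.81 / 1000 = 10.05525 kN/m³.
Let θ = 46.7° be the plate's angle to the horizontal; measure y along the incline from where the plane meets the free surface. Vertical depth h = y·sinθ with sinθ = 0.727773.
The centroid is at the centre, 0.65 m below the top of the plate, so y_c = 7.5 + 0.65 = 8.15 m and h_c = 8.15 × 0.727773 = 5.93135 m.
A = π(0.65)² = 1.32732 m².
Resultant F = γ·h_c·A = 10.05525 × 5.93135 × 1.32732 = 79.163 kN.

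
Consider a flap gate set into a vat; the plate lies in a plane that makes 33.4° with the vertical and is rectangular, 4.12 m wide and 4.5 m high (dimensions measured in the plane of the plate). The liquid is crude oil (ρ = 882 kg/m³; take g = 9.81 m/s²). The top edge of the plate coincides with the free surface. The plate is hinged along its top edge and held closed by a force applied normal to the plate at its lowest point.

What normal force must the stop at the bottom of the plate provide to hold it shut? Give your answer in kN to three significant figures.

P ≈ 201 kN

γ = ρg = 882 × 9.81 / 1000 = 8.65242 kN/m³.
The plate makes 33.4° with the vertical, i.e. θ = 90° − 33.4° = 56.6° to the horizontal. Measuring y along the incline from the free-surface line, vertical depth h = y·sinθ with sinθ = 0.834848.
The centroid lies 4.5/2 = 2.25 m below the top edge, so y_c = 2.25 m and h_c = 2.25 × 0.834848 = 1.87841 m.
A = 4.12 × 4.5 = 18.54 m².
Resultant F = γ·h_c·A = 8.65242 × 1.87841 × 18.54 = 301.327 kN.
I_c = b·h³/12 = 4.12 × 4.5³/12 = 31.2862 m⁴.
Centre of pressure: y_p = y_c + I_c/(y_c·A) = 2.25 + 31.2862/(2.25 × 18.54) = 2.25 + 0.749999 = 3 m along the plane.
The resultant acts 2.25 + 0.749999 = 3 m (along the plate) below the hinge at the top edge, so the moment about the hinge is M = F × 3 = 301.327 × 3 = 903.981 kN·m.
A normal force at the bottom, 4.5 m from the hinge, must supply this moment: P = 903.981/4.5 = 200.885 kN.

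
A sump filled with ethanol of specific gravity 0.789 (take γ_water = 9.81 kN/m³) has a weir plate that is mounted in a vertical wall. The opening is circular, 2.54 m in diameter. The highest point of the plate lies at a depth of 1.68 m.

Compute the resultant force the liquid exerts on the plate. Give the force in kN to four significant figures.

γ = 0.789 × 9.81 = 7.74009 kN/m³.
The centroid is at the centre, 1.27 m below the top of the plate, so the centroid depth is h_c = 1.68 + 1.27 = 2.95 m.
A = π(1.27)² = 5.06707 m².
Resultant F = γ·h_c·A = 7.74009 × 2.95 × 5.06707 = 115.698 kN.

F ≈ 115.7 kN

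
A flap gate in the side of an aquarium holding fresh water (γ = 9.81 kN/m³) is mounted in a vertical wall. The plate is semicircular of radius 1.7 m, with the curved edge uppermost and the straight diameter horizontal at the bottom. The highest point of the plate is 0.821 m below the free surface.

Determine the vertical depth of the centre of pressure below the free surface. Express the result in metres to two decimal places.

h_p = 1.91 m

γ = 9.81 kN/m³.
The centroid lies 4r/(3π) = 0.721502 m above the diameter, so r − 4r/(3π) = 1.7 − 0.721502 = 0.978498 m below the topmost point, so the centroid depth is h_c = 0.821 + 0.978498 = 1.7995 m.
A = πr²/2 = π × 1.7²/2 = 4.5396 m².
Resultant F = γ·h_c·A = 9.81 × 1.7995 × 4.5396 = 80.138 kN.
I_c = (π/8 − 8/(9π))·r⁴ = 0.109757 × 1.7⁴ = 0.916701 m⁴.
Centre of pressure: y_p = y_c + I_c/(y_c·A) = 1.7995 + 0.916701/(1.7995 × 4.5396) = 1.7995 + 0.112217 = 1.91172 m along the plane.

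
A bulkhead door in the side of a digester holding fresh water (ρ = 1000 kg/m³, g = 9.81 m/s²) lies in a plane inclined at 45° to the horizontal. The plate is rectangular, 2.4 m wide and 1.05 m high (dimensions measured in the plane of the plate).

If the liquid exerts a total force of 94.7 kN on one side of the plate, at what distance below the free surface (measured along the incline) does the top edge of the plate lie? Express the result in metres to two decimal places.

y_top ≈ 4.89 m

γ = ρg = 1000 × 9.81 = 9810 N/m³ = 9.81 kN/m³.
A = 2.4 × 1.05 = 2.52 m².
From F = γ·h_c·A, the centroid depth is h_c = 94.7/(9.81 × 2.52) = 3.83072 m.
Let θ = 45° be the plate's angle to the horizontal; measure y along the incline from where the plane meets the free surface. Vertical depth h = y·sinθ with sinθ = 0.707107.
Along the incline, y_c = h_c/sinθ = 3.83072/0.707107 = 5.41745 m.
The centroid lies 1.05/2 = 0.525 m below the top edge, so the top edge sits at y_top = 5.41745 − 0.525 = 4.89245 m along the incline.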